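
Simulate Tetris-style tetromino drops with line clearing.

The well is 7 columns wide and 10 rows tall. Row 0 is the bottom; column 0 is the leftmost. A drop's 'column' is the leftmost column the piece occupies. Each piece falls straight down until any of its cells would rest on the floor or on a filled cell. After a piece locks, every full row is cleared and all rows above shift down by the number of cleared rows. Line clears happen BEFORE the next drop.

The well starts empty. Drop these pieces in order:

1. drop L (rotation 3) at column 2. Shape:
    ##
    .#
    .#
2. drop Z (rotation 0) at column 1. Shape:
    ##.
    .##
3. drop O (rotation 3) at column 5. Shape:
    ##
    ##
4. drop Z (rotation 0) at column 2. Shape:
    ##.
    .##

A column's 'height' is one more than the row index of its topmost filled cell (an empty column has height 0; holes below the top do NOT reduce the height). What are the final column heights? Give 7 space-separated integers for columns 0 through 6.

Drop 1: L rot3 at col 2 lands with bottom-row=0; cleared 0 line(s) (total 0); column heights now [0 0 3 3 0 0 0], max=3
Drop 2: Z rot0 at col 1 lands with bottom-row=3; cleared 0 line(s) (total 0); column heights now [0 5 5 4 0 0 0], max=5
Drop 3: O rot3 at col 5 lands with bottom-row=0; cleared 0 line(s) (total 0); column heights now [0 5 5 4 0 2 2], max=5
Drop 4: Z rot0 at col 2 lands with bottom-row=4; cleared 0 line(s) (total 0); column heights now [0 5 6 6 5 2 2], max=6

Answer: 0 5 6 6 5 2 2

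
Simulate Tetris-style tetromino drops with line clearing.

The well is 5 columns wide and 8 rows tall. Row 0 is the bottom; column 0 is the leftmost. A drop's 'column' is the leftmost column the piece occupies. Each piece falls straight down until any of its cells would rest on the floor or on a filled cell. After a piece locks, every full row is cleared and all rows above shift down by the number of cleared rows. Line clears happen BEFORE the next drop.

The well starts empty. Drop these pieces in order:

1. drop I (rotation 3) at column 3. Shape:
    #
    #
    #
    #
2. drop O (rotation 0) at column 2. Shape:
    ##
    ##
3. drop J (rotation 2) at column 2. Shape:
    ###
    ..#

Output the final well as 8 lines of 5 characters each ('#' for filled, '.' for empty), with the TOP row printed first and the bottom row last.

Drop 1: I rot3 at col 3 lands with bottom-row=0; cleared 0 line(s) (total 0); column heights now [0 0 0 4 0], max=4
Drop 2: O rot0 at col 2 lands with bottom-row=4; cleared 0 line(s) (total 0); column heights now [0 0 6 6 0], max=6
Drop 3: J rot2 at col 2 lands with bottom-row=5; cleared 0 line(s) (total 0); column heights now [0 0 7 7 7], max=7

Answer: .....
..###
..###
..##.
...#.
...#.
...#.
...#.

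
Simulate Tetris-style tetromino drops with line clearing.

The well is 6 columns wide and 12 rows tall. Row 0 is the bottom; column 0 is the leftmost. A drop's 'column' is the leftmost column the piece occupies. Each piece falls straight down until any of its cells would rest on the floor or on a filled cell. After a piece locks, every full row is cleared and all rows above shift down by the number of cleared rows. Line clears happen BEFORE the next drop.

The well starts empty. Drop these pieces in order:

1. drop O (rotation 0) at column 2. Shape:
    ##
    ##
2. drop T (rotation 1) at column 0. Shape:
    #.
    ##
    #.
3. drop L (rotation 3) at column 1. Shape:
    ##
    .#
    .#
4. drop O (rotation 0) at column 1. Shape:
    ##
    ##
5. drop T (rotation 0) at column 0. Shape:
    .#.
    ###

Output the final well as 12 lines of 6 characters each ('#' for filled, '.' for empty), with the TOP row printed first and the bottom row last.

Answer: ......
......
......
.#....
###...
.##...
.##...
.##...
..#...
#.#...
####..
#.##..

Derivation:
Drop 1: O rot0 at col 2 lands with bottom-row=0; cleared 0 line(s) (total 0); column heights now [0 0 2 2 0 0], max=2
Drop 2: T rot1 at col 0 lands with bottom-row=0; cleared 0 line(s) (total 0); column heights now [3 2 2 2 0 0], max=3
Drop 3: L rot3 at col 1 lands with bottom-row=2; cleared 0 line(s) (total 0); column heights now [3 5 5 2 0 0], max=5
Drop 4: O rot0 at col 1 lands with bottom-row=5; cleared 0 line(s) (total 0); column heights now [3 7 7 2 0 0], max=7
Drop 5: T rot0 at col 0 lands with bottom-row=7; cleared 0 line(s) (total 0); column heights now [8 9 8 2 0 0], max=9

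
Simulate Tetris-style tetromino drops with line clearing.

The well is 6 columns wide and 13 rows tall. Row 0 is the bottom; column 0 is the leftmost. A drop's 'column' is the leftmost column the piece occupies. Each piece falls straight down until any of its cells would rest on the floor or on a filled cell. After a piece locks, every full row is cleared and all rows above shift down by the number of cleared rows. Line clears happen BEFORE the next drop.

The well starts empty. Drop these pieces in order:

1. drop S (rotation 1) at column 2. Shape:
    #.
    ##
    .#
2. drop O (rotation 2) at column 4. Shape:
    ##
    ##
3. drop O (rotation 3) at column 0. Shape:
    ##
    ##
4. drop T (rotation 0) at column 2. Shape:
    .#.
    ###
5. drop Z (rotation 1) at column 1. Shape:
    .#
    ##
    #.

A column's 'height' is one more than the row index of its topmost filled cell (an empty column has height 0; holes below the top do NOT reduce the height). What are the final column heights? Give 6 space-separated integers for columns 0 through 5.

Drop 1: S rot1 at col 2 lands with bottom-row=0; cleared 0 line(s) (total 0); column heights now [0 0 3 2 0 0], max=3
Drop 2: O rot2 at col 4 lands with bottom-row=0; cleared 0 line(s) (total 0); column heights now [0 0 3 2 2 2], max=3
Drop 3: O rot3 at col 0 lands with bottom-row=0; cleared 1 line(s) (total 1); column heights now [1 1 2 1 1 1], max=2
Drop 4: T rot0 at col 2 lands with bottom-row=2; cleared 0 line(s) (total 1); column heights now [1 1 3 4 3 1], max=4
Drop 5: Z rot1 at col 1 lands with bottom-row=2; cleared 0 line(s) (total 1); column heights now [1 4 5 4 3 1], max=5

Answer: 1 4 5 4 3 1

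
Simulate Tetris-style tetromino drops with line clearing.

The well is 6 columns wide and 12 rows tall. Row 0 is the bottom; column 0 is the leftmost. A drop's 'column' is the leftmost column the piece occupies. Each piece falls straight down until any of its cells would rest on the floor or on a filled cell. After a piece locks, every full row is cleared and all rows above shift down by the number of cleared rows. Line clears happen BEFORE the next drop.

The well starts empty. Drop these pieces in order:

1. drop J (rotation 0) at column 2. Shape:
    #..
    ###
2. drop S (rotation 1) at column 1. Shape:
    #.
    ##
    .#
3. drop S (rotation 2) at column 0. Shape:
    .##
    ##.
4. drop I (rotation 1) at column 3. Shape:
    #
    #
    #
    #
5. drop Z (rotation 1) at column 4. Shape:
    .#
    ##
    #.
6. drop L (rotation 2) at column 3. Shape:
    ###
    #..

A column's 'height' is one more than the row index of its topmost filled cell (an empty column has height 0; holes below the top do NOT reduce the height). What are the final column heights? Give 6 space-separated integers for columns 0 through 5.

Answer: 6 7 7 7 7 7

Derivation:
Drop 1: J rot0 at col 2 lands with bottom-row=0; cleared 0 line(s) (total 0); column heights now [0 0 2 1 1 0], max=2
Drop 2: S rot1 at col 1 lands with bottom-row=2; cleared 0 line(s) (total 0); column heights now [0 5 4 1 1 0], max=5
Drop 3: S rot2 at col 0 lands with bottom-row=5; cleared 0 line(s) (total 0); column heights now [6 7 7 1 1 0], max=7
Drop 4: I rot1 at col 3 lands with bottom-row=1; cleared 0 line(s) (total 0); column heights now [6 7 7 5 1 0], max=7
Drop 5: Z rot1 at col 4 lands with bottom-row=1; cleared 0 line(s) (total 0); column heights now [6 7 7 5 3 4], max=7
Drop 6: L rot2 at col 3 lands with bottom-row=5; cleared 0 line(s) (total 0); column heights now [6 7 7 7 7 7], max=7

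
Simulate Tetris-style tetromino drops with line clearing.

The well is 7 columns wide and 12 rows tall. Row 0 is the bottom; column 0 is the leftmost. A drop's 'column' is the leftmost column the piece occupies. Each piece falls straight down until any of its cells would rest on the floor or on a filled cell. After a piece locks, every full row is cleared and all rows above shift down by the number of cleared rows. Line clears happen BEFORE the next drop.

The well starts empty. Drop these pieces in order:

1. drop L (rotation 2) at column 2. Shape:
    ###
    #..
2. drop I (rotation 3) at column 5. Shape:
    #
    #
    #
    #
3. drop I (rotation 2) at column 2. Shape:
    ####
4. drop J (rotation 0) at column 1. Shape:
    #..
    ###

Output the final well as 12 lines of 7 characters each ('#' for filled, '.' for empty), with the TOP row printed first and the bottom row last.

Answer: .......
.......
.......
.......
.......
.#.....
.###...
..####.
.....#.
.....#.
..####.
..#..#.

Derivation:
Drop 1: L rot2 at col 2 lands with bottom-row=0; cleared 0 line(s) (total 0); column heights now [0 0 2 2 2 0 0], max=2
Drop 2: I rot3 at col 5 lands with bottom-row=0; cleared 0 line(s) (total 0); column heights now [0 0 2 2 2 4 0], max=4
Drop 3: I rot2 at col 2 lands with bottom-row=4; cleared 0 line(s) (total 0); column heights now [0 0 5 5 5 5 0], max=5
Drop 4: J rot0 at col 1 lands with bottom-row=5; cleared 0 line(s) (total 0); column heights now [0 7 6 6 5 5 0], max=7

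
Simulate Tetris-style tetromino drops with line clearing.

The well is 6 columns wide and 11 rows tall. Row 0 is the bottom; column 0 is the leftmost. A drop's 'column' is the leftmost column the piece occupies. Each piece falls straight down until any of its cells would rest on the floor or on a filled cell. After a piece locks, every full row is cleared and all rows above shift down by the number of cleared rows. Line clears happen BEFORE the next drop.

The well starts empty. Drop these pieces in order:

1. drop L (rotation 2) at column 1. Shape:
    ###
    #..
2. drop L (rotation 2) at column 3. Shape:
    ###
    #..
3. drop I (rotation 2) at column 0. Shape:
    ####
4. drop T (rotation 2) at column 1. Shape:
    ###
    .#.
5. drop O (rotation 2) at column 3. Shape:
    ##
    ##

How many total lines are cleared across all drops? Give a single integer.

Drop 1: L rot2 at col 1 lands with bottom-row=0; cleared 0 line(s) (total 0); column heights now [0 2 2 2 0 0], max=2
Drop 2: L rot2 at col 3 lands with bottom-row=2; cleared 0 line(s) (total 0); column heights now [0 2 2 4 4 4], max=4
Drop 3: I rot2 at col 0 lands with bottom-row=4; cleared 0 line(s) (total 0); column heights now [5 5 5 5 4 4], max=5
Drop 4: T rot2 at col 1 lands with bottom-row=5; cleared 0 line(s) (total 0); column heights now [5 7 7 7 4 4], max=7
Drop 5: O rot2 at col 3 lands with bottom-row=7; cleared 0 line(s) (total 0); column heights now [5 7 7 9 9 4], max=9

Answer: 0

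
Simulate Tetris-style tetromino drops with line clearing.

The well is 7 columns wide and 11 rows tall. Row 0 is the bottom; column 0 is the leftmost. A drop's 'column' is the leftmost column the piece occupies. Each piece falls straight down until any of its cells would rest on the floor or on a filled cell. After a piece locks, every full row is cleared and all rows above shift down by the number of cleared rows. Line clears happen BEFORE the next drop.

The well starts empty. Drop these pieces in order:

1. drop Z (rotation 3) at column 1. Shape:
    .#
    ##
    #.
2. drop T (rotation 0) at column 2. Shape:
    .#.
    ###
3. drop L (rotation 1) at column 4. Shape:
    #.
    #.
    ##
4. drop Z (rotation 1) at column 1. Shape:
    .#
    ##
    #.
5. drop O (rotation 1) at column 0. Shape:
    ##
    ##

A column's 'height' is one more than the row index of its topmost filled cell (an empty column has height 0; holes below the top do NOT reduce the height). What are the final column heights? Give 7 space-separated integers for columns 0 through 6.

Answer: 7 7 6 5 7 5 0

Derivation:
Drop 1: Z rot3 at col 1 lands with bottom-row=0; cleared 0 line(s) (total 0); column heights now [0 2 3 0 0 0 0], max=3
Drop 2: T rot0 at col 2 lands with bottom-row=3; cleared 0 line(s) (total 0); column heights now [0 2 4 5 4 0 0], max=5
Drop 3: L rot1 at col 4 lands with bottom-row=4; cleared 0 line(s) (total 0); column heights now [0 2 4 5 7 5 0], max=7
Drop 4: Z rot1 at col 1 lands with bottom-row=3; cleared 0 line(s) (total 0); column heights now [0 5 6 5 7 5 0], max=7
Drop 5: O rot1 at col 0 lands with bottom-row=5; cleared 0 line(s) (total 0); column heights now [7 7 6 5 7 5 0], max=7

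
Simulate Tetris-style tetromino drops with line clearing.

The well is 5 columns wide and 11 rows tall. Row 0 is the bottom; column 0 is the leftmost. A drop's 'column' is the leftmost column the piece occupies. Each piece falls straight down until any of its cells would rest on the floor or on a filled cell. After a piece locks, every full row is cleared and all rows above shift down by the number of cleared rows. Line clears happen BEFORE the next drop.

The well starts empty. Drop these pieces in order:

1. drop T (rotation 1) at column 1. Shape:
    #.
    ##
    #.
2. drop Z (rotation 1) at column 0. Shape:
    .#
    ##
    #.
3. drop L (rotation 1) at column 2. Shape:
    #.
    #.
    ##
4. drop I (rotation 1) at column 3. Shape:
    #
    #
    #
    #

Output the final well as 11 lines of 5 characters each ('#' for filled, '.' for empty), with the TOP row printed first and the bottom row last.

Drop 1: T rot1 at col 1 lands with bottom-row=0; cleared 0 line(s) (total 0); column heights now [0 3 2 0 0], max=3
Drop 2: Z rot1 at col 0 lands with bottom-row=2; cleared 0 line(s) (total 0); column heights now [4 5 2 0 0], max=5
Drop 3: L rot1 at col 2 lands with bottom-row=2; cleared 0 line(s) (total 0); column heights now [4 5 5 3 0], max=5
Drop 4: I rot1 at col 3 lands with bottom-row=3; cleared 0 line(s) (total 0); column heights now [4 5 5 7 0], max=7

Answer: .....
.....
.....
.....
...#.
...#.
.###.
####.
####.
.##..
.#...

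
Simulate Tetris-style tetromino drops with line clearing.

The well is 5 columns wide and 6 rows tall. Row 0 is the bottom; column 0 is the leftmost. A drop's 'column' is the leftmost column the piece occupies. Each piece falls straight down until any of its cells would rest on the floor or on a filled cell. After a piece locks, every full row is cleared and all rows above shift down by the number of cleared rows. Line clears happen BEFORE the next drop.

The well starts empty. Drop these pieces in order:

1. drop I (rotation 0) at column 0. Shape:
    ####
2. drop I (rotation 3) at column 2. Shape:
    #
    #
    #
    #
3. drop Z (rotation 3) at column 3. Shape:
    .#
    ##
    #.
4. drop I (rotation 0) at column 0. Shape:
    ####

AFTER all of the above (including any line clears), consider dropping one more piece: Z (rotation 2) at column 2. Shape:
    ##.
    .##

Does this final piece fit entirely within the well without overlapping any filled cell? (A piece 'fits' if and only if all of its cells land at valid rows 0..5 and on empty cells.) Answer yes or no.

Answer: no

Derivation:
Drop 1: I rot0 at col 0 lands with bottom-row=0; cleared 0 line(s) (total 0); column heights now [1 1 1 1 0], max=1
Drop 2: I rot3 at col 2 lands with bottom-row=1; cleared 0 line(s) (total 0); column heights now [1 1 5 1 0], max=5
Drop 3: Z rot3 at col 3 lands with bottom-row=1; cleared 0 line(s) (total 0); column heights now [1 1 5 3 4], max=5
Drop 4: I rot0 at col 0 lands with bottom-row=5; cleared 0 line(s) (total 0); column heights now [6 6 6 6 4], max=6
Test piece Z rot2 at col 2 (width 3): heights before test = [6 6 6 6 4]; fits = False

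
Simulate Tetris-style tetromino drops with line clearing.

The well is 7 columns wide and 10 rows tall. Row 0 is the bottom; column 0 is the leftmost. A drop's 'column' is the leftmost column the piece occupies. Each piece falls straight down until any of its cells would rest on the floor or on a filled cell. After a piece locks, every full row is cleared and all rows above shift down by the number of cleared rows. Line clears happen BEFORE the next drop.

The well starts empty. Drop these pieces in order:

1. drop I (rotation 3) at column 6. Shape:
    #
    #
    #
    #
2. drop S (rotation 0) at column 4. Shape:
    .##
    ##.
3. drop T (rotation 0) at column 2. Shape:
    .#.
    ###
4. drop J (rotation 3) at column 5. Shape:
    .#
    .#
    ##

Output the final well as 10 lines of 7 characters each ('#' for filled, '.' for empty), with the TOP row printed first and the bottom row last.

Answer: .......
.......
......#
......#
...#.##
..#####
....###
......#
......#
......#

Derivation:
Drop 1: I rot3 at col 6 lands with bottom-row=0; cleared 0 line(s) (total 0); column heights now [0 0 0 0 0 0 4], max=4
Drop 2: S rot0 at col 4 lands with bottom-row=3; cleared 0 line(s) (total 0); column heights now [0 0 0 0 4 5 5], max=5
Drop 3: T rot0 at col 2 lands with bottom-row=4; cleared 0 line(s) (total 0); column heights now [0 0 5 6 5 5 5], max=6
Drop 4: J rot3 at col 5 lands with bottom-row=5; cleared 0 line(s) (total 0); column heights now [0 0 5 6 5 6 8], max=8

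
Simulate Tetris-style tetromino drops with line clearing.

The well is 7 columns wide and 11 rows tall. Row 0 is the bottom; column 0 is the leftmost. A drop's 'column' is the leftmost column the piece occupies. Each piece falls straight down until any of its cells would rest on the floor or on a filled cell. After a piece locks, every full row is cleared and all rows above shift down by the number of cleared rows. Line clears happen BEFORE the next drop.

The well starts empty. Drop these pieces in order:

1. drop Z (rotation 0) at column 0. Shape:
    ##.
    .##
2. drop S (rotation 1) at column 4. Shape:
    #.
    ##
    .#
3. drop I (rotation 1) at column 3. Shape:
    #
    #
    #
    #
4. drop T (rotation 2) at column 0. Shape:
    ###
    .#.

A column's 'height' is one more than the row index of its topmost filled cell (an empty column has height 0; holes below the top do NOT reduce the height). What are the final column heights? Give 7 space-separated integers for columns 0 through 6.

Answer: 4 4 4 4 3 2 0

Derivation:
Drop 1: Z rot0 at col 0 lands with bottom-row=0; cleared 0 line(s) (total 0); column heights now [2 2 1 0 0 0 0], max=2
Drop 2: S rot1 at col 4 lands with bottom-row=0; cleared 0 line(s) (total 0); column heights now [2 2 1 0 3 2 0], max=3
Drop 3: I rot1 at col 3 lands with bottom-row=0; cleared 0 line(s) (total 0); column heights now [2 2 1 4 3 2 0], max=4
Drop 4: T rot2 at col 0 lands with bottom-row=2; cleared 0 line(s) (total 0); column heights now [4 4 4 4 3 2 0], max=4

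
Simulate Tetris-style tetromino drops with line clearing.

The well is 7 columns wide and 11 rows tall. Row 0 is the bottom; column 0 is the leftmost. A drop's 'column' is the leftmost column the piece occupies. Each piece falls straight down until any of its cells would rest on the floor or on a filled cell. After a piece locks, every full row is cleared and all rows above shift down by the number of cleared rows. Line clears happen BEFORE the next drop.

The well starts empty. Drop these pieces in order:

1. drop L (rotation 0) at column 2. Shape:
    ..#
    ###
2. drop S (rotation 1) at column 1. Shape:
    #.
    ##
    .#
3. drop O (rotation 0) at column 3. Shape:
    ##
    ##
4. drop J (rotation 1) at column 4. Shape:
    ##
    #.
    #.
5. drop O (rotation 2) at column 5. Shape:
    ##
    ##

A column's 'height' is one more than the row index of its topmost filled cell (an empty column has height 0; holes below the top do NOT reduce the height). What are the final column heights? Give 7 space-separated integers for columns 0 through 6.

Answer: 0 4 3 4 7 9 9

Derivation:
Drop 1: L rot0 at col 2 lands with bottom-row=0; cleared 0 line(s) (total 0); column heights now [0 0 1 1 2 0 0], max=2
Drop 2: S rot1 at col 1 lands with bottom-row=1; cleared 0 line(s) (total 0); column heights now [0 4 3 1 2 0 0], max=4
Drop 3: O rot0 at col 3 lands with bottom-row=2; cleared 0 line(s) (total 0); column heights now [0 4 3 4 4 0 0], max=4
Drop 4: J rot1 at col 4 lands with bottom-row=4; cleared 0 line(s) (total 0); column heights now [0 4 3 4 7 7 0], max=7
Drop 5: O rot2 at col 5 lands with bottom-row=7; cleared 0 line(s) (total 0); column heights now [0 4 3 4 7 9 9], max=9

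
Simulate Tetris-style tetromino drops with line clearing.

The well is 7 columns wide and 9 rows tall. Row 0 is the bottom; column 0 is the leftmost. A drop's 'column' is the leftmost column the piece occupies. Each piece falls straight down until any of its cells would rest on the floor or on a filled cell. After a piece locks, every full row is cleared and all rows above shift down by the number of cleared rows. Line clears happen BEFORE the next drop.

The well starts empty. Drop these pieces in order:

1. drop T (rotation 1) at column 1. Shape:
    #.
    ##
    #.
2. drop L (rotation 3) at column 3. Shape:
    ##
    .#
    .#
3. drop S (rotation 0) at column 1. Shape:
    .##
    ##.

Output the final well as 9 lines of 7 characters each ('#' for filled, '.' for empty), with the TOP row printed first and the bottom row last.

Drop 1: T rot1 at col 1 lands with bottom-row=0; cleared 0 line(s) (total 0); column heights now [0 3 2 0 0 0 0], max=3
Drop 2: L rot3 at col 3 lands with bottom-row=0; cleared 0 line(s) (total 0); column heights now [0 3 2 3 3 0 0], max=3
Drop 3: S rot0 at col 1 lands with bottom-row=3; cleared 0 line(s) (total 0); column heights now [0 4 5 5 3 0 0], max=5

Answer: .......
.......
.......
.......
..##...
.##....
.#.##..
.##.#..
.#..#..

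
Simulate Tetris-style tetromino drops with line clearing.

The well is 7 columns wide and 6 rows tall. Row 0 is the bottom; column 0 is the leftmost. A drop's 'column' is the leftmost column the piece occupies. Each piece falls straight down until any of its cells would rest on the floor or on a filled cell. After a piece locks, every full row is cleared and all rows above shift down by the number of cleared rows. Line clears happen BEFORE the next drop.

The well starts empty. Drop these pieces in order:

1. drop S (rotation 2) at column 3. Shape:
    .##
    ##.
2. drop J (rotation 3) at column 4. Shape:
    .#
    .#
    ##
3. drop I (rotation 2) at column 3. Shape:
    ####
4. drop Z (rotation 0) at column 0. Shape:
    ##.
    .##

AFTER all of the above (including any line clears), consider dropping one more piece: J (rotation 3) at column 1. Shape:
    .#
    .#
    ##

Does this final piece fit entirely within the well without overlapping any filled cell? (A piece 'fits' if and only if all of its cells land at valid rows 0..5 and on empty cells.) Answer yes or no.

Answer: yes

Derivation:
Drop 1: S rot2 at col 3 lands with bottom-row=0; cleared 0 line(s) (total 0); column heights now [0 0 0 1 2 2 0], max=2
Drop 2: J rot3 at col 4 lands with bottom-row=2; cleared 0 line(s) (total 0); column heights now [0 0 0 1 3 5 0], max=5
Drop 3: I rot2 at col 3 lands with bottom-row=5; cleared 0 line(s) (total 0); column heights now [0 0 0 6 6 6 6], max=6
Drop 4: Z rot0 at col 0 lands with bottom-row=0; cleared 0 line(s) (total 0); column heights now [2 2 1 6 6 6 6], max=6
Test piece J rot3 at col 1 (width 2): heights before test = [2 2 1 6 6 6 6]; fits = True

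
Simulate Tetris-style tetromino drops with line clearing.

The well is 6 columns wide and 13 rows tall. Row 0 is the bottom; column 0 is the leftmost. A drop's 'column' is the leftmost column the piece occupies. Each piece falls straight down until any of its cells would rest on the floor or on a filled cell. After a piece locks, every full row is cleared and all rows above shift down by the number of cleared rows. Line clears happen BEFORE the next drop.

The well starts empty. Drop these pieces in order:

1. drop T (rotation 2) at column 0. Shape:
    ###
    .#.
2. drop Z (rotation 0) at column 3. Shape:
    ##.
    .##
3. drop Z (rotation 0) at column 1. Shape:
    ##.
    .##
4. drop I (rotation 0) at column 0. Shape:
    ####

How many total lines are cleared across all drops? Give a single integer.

Drop 1: T rot2 at col 0 lands with bottom-row=0; cleared 0 line(s) (total 0); column heights now [2 2 2 0 0 0], max=2
Drop 2: Z rot0 at col 3 lands with bottom-row=0; cleared 0 line(s) (total 0); column heights now [2 2 2 2 2 1], max=2
Drop 3: Z rot0 at col 1 lands with bottom-row=2; cleared 0 line(s) (total 0); column heights now [2 4 4 3 2 1], max=4
Drop 4: I rot0 at col 0 lands with bottom-row=4; cleared 0 line(s) (total 0); column heights now [5 5 5 5 2 1], max=5

Answer: 0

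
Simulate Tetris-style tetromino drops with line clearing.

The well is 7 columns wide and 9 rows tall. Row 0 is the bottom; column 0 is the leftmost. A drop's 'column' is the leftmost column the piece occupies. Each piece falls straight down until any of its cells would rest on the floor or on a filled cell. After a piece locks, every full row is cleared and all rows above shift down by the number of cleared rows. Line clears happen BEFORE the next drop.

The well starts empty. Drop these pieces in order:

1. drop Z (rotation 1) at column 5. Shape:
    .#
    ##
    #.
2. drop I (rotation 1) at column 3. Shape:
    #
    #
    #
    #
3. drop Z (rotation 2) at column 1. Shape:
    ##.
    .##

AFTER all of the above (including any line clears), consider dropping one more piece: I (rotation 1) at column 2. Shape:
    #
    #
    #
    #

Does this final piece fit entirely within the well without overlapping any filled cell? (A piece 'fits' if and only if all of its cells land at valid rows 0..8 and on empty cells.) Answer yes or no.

Drop 1: Z rot1 at col 5 lands with bottom-row=0; cleared 0 line(s) (total 0); column heights now [0 0 0 0 0 2 3], max=3
Drop 2: I rot1 at col 3 lands with bottom-row=0; cleared 0 line(s) (total 0); column heights now [0 0 0 4 0 2 3], max=4
Drop 3: Z rot2 at col 1 lands with bottom-row=4; cleared 0 line(s) (total 0); column heights now [0 6 6 5 0 2 3], max=6
Test piece I rot1 at col 2 (width 1): heights before test = [0 6 6 5 0 2 3]; fits = False

Answer: no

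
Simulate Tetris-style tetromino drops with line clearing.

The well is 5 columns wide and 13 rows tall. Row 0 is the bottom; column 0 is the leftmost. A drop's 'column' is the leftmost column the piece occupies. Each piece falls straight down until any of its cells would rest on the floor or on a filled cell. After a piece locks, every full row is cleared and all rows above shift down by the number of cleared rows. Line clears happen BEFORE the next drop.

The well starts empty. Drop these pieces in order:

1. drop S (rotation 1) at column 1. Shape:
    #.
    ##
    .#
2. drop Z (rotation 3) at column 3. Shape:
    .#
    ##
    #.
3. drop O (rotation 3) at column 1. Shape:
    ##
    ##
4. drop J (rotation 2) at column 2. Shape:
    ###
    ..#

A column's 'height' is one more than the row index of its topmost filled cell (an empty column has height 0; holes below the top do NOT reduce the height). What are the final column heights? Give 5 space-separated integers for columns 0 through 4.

Answer: 0 5 6 6 6

Derivation:
Drop 1: S rot1 at col 1 lands with bottom-row=0; cleared 0 line(s) (total 0); column heights now [0 3 2 0 0], max=3
Drop 2: Z rot3 at col 3 lands with bottom-row=0; cleared 0 line(s) (total 0); column heights now [0 3 2 2 3], max=3
Drop 3: O rot3 at col 1 lands with bottom-row=3; cleared 0 line(s) (total 0); column heights now [0 5 5 2 3], max=5
Drop 4: J rot2 at col 2 lands with bottom-row=4; cleared 0 line(s) (total 0); column heights now [0 5 6 6 6], max=6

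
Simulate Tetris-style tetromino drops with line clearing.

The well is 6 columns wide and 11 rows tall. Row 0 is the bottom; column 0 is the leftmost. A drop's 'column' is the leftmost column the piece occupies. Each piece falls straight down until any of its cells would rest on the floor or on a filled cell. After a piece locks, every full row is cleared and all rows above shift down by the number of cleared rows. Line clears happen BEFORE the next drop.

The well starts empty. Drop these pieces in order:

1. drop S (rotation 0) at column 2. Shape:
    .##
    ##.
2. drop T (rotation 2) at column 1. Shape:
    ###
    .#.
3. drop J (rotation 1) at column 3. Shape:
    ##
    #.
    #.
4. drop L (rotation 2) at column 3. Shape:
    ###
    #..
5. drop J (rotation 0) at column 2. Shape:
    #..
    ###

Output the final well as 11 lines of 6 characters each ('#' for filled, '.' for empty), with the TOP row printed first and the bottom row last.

Answer: ......
..#...
..###.
...###
...#..
...##.
...#..
...#..
.###..
..###.
..##..

Derivation:
Drop 1: S rot0 at col 2 lands with bottom-row=0; cleared 0 line(s) (total 0); column heights now [0 0 1 2 2 0], max=2
Drop 2: T rot2 at col 1 lands with bottom-row=1; cleared 0 line(s) (total 0); column heights now [0 3 3 3 2 0], max=3
Drop 3: J rot1 at col 3 lands with bottom-row=3; cleared 0 line(s) (total 0); column heights now [0 3 3 6 6 0], max=6
Drop 4: L rot2 at col 3 lands with bottom-row=6; cleared 0 line(s) (total 0); column heights now [0 3 3 8 8 8], max=8
Drop 5: J rot0 at col 2 lands with bottom-row=8; cleared 0 line(s) (total 0); column heights now [0 3 10 9 9 8], max=10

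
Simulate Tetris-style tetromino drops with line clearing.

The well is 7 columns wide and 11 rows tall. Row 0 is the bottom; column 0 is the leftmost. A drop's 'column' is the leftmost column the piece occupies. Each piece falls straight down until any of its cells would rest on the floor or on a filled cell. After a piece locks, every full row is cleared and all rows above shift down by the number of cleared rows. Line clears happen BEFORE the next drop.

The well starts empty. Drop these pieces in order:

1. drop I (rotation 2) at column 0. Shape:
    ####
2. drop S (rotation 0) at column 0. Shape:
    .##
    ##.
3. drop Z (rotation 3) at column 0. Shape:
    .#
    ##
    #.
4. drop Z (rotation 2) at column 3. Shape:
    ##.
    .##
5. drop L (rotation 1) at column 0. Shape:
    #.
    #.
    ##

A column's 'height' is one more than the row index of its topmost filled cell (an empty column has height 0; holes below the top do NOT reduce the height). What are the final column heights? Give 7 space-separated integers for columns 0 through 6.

Answer: 8 6 3 2 2 1 0

Derivation:
Drop 1: I rot2 at col 0 lands with bottom-row=0; cleared 0 line(s) (total 0); column heights now [1 1 1 1 0 0 0], max=1
Drop 2: S rot0 at col 0 lands with bottom-row=1; cleared 0 line(s) (total 0); column heights now [2 3 3 1 0 0 0], max=3
Drop 3: Z rot3 at col 0 lands with bottom-row=2; cleared 0 line(s) (total 0); column heights now [4 5 3 1 0 0 0], max=5
Drop 4: Z rot2 at col 3 lands with bottom-row=0; cleared 0 line(s) (total 0); column heights now [4 5 3 2 2 1 0], max=5
Drop 5: L rot1 at col 0 lands with bottom-row=5; cleared 0 line(s) (total 0); column heights now [8 6 3 2 2 1 0], max=8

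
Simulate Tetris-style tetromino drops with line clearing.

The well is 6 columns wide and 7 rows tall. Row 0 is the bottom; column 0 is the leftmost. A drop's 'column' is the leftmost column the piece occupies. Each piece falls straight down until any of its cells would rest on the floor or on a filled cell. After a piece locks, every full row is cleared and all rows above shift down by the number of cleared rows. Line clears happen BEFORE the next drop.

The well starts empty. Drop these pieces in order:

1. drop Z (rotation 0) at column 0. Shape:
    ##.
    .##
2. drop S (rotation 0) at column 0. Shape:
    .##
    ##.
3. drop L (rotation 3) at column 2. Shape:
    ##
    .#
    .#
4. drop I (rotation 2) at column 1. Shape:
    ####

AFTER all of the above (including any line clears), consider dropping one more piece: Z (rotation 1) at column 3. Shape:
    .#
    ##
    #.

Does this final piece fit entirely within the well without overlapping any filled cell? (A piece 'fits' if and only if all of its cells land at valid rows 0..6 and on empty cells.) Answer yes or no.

Drop 1: Z rot0 at col 0 lands with bottom-row=0; cleared 0 line(s) (total 0); column heights now [2 2 1 0 0 0], max=2
Drop 2: S rot0 at col 0 lands with bottom-row=2; cleared 0 line(s) (total 0); column heights now [3 4 4 0 0 0], max=4
Drop 3: L rot3 at col 2 lands with bottom-row=2; cleared 0 line(s) (total 0); column heights now [3 4 5 5 0 0], max=5
Drop 4: I rot2 at col 1 lands with bottom-row=5; cleared 0 line(s) (total 0); column heights now [3 6 6 6 6 0], max=6
Test piece Z rot1 at col 3 (width 2): heights before test = [3 6 6 6 6 0]; fits = False

Answer: no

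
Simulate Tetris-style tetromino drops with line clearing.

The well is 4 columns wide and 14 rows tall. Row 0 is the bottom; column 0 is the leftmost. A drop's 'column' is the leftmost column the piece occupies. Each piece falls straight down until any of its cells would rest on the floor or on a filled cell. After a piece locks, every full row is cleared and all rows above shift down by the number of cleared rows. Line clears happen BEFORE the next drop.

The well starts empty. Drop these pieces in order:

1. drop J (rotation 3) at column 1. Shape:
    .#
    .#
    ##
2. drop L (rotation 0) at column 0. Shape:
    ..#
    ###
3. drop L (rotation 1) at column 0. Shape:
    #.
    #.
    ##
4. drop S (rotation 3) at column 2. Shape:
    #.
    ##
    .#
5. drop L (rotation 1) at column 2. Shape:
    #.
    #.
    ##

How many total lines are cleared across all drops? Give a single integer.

Drop 1: J rot3 at col 1 lands with bottom-row=0; cleared 0 line(s) (total 0); column heights now [0 1 3 0], max=3
Drop 2: L rot0 at col 0 lands with bottom-row=3; cleared 0 line(s) (total 0); column heights now [4 4 5 0], max=5
Drop 3: L rot1 at col 0 lands with bottom-row=4; cleared 0 line(s) (total 0); column heights now [7 5 5 0], max=7
Drop 4: S rot3 at col 2 lands with bottom-row=4; cleared 1 line(s) (total 1); column heights now [6 4 6 5], max=6
Drop 5: L rot1 at col 2 lands with bottom-row=6; cleared 0 line(s) (total 1); column heights now [6 4 9 7], max=9

Answer: 1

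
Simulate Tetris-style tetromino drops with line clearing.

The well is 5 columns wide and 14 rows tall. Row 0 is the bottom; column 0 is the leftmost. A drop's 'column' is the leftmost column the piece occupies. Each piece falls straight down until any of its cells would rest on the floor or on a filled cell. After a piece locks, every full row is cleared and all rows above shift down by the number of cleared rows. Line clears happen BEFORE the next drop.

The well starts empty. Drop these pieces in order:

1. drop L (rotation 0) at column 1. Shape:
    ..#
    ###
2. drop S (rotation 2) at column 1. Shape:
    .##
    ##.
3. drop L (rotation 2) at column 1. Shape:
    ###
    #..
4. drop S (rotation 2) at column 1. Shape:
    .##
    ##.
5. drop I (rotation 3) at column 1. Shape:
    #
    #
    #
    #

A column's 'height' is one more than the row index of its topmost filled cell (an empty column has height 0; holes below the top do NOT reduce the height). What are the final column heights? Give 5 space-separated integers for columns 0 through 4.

Answer: 0 9 6 6 0

Derivation:
Drop 1: L rot0 at col 1 lands with bottom-row=0; cleared 0 line(s) (total 0); column heights now [0 1 1 2 0], max=2
Drop 2: S rot2 at col 1 lands with bottom-row=1; cleared 0 line(s) (total 0); column heights now [0 2 3 3 0], max=3
Drop 3: L rot2 at col 1 lands with bottom-row=2; cleared 0 line(s) (total 0); column heights now [0 4 4 4 0], max=4
Drop 4: S rot2 at col 1 lands with bottom-row=4; cleared 0 line(s) (total 0); column heights now [0 5 6 6 0], max=6
Drop 5: I rot3 at col 1 lands with bottom-row=5; cleared 0 line(s) (total 0); column heights now [0 9 6 6 0], max=9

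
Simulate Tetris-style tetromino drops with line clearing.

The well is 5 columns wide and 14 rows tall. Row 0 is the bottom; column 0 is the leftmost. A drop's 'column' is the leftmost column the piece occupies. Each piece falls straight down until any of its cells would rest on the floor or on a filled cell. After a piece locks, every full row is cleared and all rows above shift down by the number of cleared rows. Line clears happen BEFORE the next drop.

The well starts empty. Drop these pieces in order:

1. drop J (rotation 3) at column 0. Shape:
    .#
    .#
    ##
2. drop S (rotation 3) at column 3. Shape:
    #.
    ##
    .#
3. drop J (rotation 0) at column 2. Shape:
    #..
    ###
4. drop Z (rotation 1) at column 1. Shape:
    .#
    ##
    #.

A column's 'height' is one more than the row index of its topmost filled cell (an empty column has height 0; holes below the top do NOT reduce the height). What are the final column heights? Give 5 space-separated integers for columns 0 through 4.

Drop 1: J rot3 at col 0 lands with bottom-row=0; cleared 0 line(s) (total 0); column heights now [1 3 0 0 0], max=3
Drop 2: S rot3 at col 3 lands with bottom-row=0; cleared 0 line(s) (total 0); column heights now [1 3 0 3 2], max=3
Drop 3: J rot0 at col 2 lands with bottom-row=3; cleared 0 line(s) (total 0); column heights now [1 3 5 4 4], max=5
Drop 4: Z rot1 at col 1 lands with bottom-row=4; cleared 0 line(s) (total 0); column heights now [1 6 7 4 4], max=7

Answer: 1 6 7 4 4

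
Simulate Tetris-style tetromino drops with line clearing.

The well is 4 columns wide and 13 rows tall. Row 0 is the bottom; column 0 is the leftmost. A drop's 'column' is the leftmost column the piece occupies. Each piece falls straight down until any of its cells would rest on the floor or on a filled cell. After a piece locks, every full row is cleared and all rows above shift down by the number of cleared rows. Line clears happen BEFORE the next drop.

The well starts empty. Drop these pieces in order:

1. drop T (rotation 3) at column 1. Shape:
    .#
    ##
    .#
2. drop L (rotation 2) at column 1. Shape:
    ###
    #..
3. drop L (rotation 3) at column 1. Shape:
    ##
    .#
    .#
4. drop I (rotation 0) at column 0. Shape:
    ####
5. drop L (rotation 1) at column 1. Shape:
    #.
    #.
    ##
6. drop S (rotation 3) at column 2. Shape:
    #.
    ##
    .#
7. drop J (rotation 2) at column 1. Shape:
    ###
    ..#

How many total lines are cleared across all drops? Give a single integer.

Answer: 1

Derivation:
Drop 1: T rot3 at col 1 lands with bottom-row=0; cleared 0 line(s) (total 0); column heights now [0 2 3 0], max=3
Drop 2: L rot2 at col 1 lands with bottom-row=2; cleared 0 line(s) (total 0); column heights now [0 4 4 4], max=4
Drop 3: L rot3 at col 1 lands with bottom-row=4; cleared 0 line(s) (total 0); column heights now [0 7 7 4], max=7
Drop 4: I rot0 at col 0 lands with bottom-row=7; cleared 1 line(s) (total 1); column heights now [0 7 7 4], max=7
Drop 5: L rot1 at col 1 lands with bottom-row=7; cleared 0 line(s) (total 1); column heights now [0 10 8 4], max=10
Drop 6: S rot3 at col 2 lands with bottom-row=7; cleared 0 line(s) (total 1); column heights now [0 10 10 9], max=10
Drop 7: J rot2 at col 1 lands with bottom-row=9; cleared 0 line(s) (total 1); column heights now [0 11 11 11], max=11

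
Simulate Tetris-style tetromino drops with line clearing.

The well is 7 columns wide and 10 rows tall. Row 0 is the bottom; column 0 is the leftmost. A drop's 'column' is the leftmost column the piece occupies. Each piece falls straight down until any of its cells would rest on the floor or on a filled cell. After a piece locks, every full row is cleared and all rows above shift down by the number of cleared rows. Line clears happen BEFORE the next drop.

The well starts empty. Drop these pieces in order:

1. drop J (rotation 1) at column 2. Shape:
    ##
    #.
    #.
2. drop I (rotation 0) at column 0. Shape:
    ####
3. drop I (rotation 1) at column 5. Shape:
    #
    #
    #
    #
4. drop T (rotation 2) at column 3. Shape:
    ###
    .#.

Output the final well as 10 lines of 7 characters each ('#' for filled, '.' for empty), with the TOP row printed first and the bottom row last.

Answer: .......
.......
.......
.......
.......
...###.
######.
..##.#.
..#..#.
..#..#.

Derivation:
Drop 1: J rot1 at col 2 lands with bottom-row=0; cleared 0 line(s) (total 0); column heights now [0 0 3 3 0 0 0], max=3
Drop 2: I rot0 at col 0 lands with bottom-row=3; cleared 0 line(s) (total 0); column heights now [4 4 4 4 0 0 0], max=4
Drop 3: I rot1 at col 5 lands with bottom-row=0; cleared 0 line(s) (total 0); column heights now [4 4 4 4 0 4 0], max=4
Drop 4: T rot2 at col 3 lands with bottom-row=3; cleared 0 line(s) (total 0); column heights now [4 4 4 5 5 5 0], max=5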